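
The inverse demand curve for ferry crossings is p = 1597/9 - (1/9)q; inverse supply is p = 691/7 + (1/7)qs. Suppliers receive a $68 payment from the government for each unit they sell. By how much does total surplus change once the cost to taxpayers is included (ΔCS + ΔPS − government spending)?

Net change in total surplus = -$9103.5

Pre-subsidy: 1597/9 - (1/9)q = 691/7 + (1/7)q gives q* = 310 and p* = 143.
With the subsidy, sellers receive ps = pb + 68 for each unit, where pb is the price buyers pay.
On the curves, pb = 1597/9 - (1/9)q and ps = 691/7 + (1/7)q; the wedge ps − pb = 68 gives 691/7 + (1/7)q − (1597/9 - (1/9)q) = 68, so q' = 577.75.
Then pb = 1597/9 − (1/9)·577.75 = 113.25 and ps = 691/7 + (1/7)·577.75 = 181.25.
ΔCS = ½(310 + 577.75)(143 − 113.25) = 13205.28125; ΔPS = ½(310 + 577.75)(181.25 − 143) = 16978.21875.
Government spending = 68 × 577.75 = 39287.
Net change = 13205.28125 + 16978.21875 − 39287 = -9103.5. The loss equals the DWL triangle ½·68·267.75.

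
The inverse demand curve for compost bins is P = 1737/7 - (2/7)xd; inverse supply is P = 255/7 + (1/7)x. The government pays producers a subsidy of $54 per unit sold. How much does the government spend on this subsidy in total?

Government cost = $33480

Pre-subsidy: 1737/7 - (2/7)x = 255/7 + (1/7)x gives x* = 494 and P* = 107.
With the subsidy, sellers receive Ps = Pb + 54 for each unit, where Pb is the price buyers pay.
On the curves, Pb = 1737/7 - (2/7)x and Ps = 255/7 + (1/7)x; the wedge Ps − Pb = 54 gives 255/7 + (1/7)x − (1737/7 - (2/7)x) = 54, so x' = 620.
Then Pb = 1737/7 − (2/7)·620 = 71 and Ps = 255/7 + (1/7)·620 = 125.
Government outlay = subsidy × quantity = 54 × 620 = 33480.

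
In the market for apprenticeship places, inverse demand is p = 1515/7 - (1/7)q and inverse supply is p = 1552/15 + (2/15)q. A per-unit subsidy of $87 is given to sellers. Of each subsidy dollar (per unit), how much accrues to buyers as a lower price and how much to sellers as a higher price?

Pre-subsidy: 1515/7 - (1/7)q = 1552/15 + (2/15)q gives q* = 409 and p* = 158.
With the subsidy, sellers receive ps = pb + 87 for each unit, where pb is the price buyers pay.
On the curves, pb = 1515/7 - (1/7)q and ps = 1552/15 + (2/15)q; the wedge ps − pb = 87 gives 1552/15 + (2/15)q − (1515/7 - (1/7)q) = 87, so q' = 724.
Then pb = 1515/7 − (1/7)·724 = 113 and ps = 1552/15 + (2/15)·724 = 200.
Buyers' price falls by p* − pb = 158 − 113 = 45; sellers' price rises by ps − p* = 200 − 158 = 42.

Buyers gain $45 per unit; sellers gain $42 per unit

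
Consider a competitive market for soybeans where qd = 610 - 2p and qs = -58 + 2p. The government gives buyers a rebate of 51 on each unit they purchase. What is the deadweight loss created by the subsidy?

Deadweight loss = 1300.5

Pre-subsidy: 610 - 2p = -58 + 2p gives p* = 167, q* = 276.
With the rebate, buyers effectively pay pb = ps − 51, where ps is the price sellers receive.
Demand in terms of ps becomes qd = 610 − 2(ps − 51) = 712 - 2ps. Setting this equal to supply: 712 - 2ps = -58 + 2ps, so ps = 192.5.
Buyers pay pb = 192.5 − 51 = 141.5; q' = -58 + 2·192.5 = 327.
The subsidy expands output by 327 − 276 = 51 past the efficient level; on those units the gap between marginal cost and willingness to pay runs from 0 up to 51.
DWL = ½ × 51 × 51 = 1300.5.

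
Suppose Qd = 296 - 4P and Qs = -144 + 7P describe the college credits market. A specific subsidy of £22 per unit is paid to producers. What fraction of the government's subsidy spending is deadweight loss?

DWL / government spending = 7/48

Pre-subsidy: 296 - 4P = -144 + 7P gives P* = 40, Q* = 136.
With the subsidy, sellers receive Ps = Pb + 22 for each unit, where Pb is the price buyers pay.
Supply in terms of Pb becomes Qs = -144 + 7(Pb + 22) = 10 + 7Pb. Setting this equal to demand: 296 - 4Pb = 10 + 7Pb, so Pb = 26.
Sellers receive Ps = 26 + 22 = 48; Q' = 296 − 4·26 = 192.
ΔCS = ½(136 + 192)(40 − 26) = 2296; ΔPS = ½(136 + 192)(48 − 40) = 1312.
Government spending = 22 × 192 = 4224.
DWL = ½ × 22 × (192 − 136) = 616; fraction = 616 / 4224 = 7/48.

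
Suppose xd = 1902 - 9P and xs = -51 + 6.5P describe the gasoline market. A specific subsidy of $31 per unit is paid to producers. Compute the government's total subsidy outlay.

Government cost = $27435

Pre-subsidy: 1902 - 9P = -51 + 6.5P gives P* = 126, x* = 768.
With the subsidy, sellers receive Ps = Pb + 31 for each unit, where Pb is the price buyers pay.
Supply in terms of Pb becomes xs = -51 + 6.5(Pb + 31) = 150.5 + 6.5Pb. Setting this equal to demand: 1902 - 9Pb = 150.5 + 6.5Pb, so Pb = 113.
Sellers receive Ps = 113 + 31 = 144; x' = 1902 − 9·113 = 885.
Government outlay = subsidy × quantity = 31 × 885 = 27435.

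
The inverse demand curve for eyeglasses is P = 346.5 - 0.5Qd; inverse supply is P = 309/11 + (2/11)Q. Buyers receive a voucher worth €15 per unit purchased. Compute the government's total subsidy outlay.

Pre-subsidy: 346.5 - 0.5Q = 309/11 + (2/11)Q gives Q* = 467 and P* = 113.
With the rebate, buyers effectively pay Pb = Ps − 15, where Ps is the price sellers receive.
On the curves, Pb = 346.5 - 0.5Q and Ps = 309/11 + (2/11)Q; the wedge Ps − Pb = 15 gives 309/11 + (2/11)Q − (346.5 - 0.5Q) = 15, so Q' = 489.
Then Pb = 346.5 − 0.5·489 = 102 and Ps = 309/11 + (2/11)·489 = 117.
Government outlay = subsidy × quantity = 15 × 489 = 7335.

Government cost = €7335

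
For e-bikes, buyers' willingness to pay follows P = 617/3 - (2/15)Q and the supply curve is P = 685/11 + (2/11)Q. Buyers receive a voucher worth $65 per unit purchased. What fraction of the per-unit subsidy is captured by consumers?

Consumer share = 11/26

Pre-subsidy: 617/3 - (2/15)Q = 685/11 + (2/11)Q gives Q* = 455 and P* = 145.
With the rebate, buyers effectively pay Pb = Ps − 65, where Ps is the price sellers receive.
On the curves, Pb = 617/3 - (2/15)Q and Ps = 685/11 + (2/11)Q; the wedge Ps − Pb = 65 gives 685/11 + (2/11)Q − (617/3 - (2/15)Q) = 65, so Q' = 661.25.
Then Pb = 617/3 − (2/15)·661.25 = 117.5 and Ps = 685/11 + (2/11)·661.25 = 182.5.
Buyers' price falls by P* − Pb = 145 − 117.5 = 27.5; sellers' price rises by Ps − P* = 182.5 − 145 = 37.5.
So consumers capture 27.5/65 = 11/26 of each unit of subsidy.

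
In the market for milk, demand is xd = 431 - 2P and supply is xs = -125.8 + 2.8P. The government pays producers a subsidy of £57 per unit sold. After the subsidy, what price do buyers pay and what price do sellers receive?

Pre-subsidy: 431 - 2P = -125.8 + 2.8P gives P* = 116, x* = 199.
With the subsidy, sellers receive Ps = Pb + 57 for each unit, where Pb is the price buyers pay.
Supply in terms of Pb becomes xs = -125.8 + 2.8(Pb + 57) = 33.8 + 2.8Pb. Setting this equal to demand: 431 - 2Pb = 33.8 + 2.8Pb, so Pb = 82.75.
Sellers receive Ps = 82.75 + 57 = 139.75; x' = 431 − 2·82.75 = 265.5.

Buyers pay £82.75; sellers receive £139.75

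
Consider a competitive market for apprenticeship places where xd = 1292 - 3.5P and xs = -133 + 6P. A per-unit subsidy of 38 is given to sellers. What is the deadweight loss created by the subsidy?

Deadweight loss = 1596

Pre-subsidy: 1292 - 3.5P = -133 + 6P gives P* = 150, x* = 767.
With the subsidy, sellers receive Ps = Pb + 38 for each unit, where Pb is the price buyers pay.
Supply in terms of Pb becomes xs = -133 + 6(Pb + 38) = 95 + 6Pb. Setting this equal to demand: 1292 - 3.5Pb = 95 + 6Pb, so Pb = 126.
Sellers receive Ps = 126 + 38 = 164; x' = 1292 − 3.5·126 = 851.
The subsidy expands output by 851 − 767 = 84 past the efficient level; on those units the gap between marginal cost and willingness to pay runs from 0 up to 38.
DWL = ½ × 38 × 84 = 1596.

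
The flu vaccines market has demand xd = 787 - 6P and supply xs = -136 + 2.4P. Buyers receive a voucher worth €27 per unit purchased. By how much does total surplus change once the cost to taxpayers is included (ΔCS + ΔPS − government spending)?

Net change in total surplus = -4374/7

Pre-subsidy: 787 - 6P = -136 + 2.4P gives P* = 4615/42, x* = 894/7.
With the rebate, buyers effectively pay Pb = Ps − 27, where Ps is the price sellers receive.
Demand in terms of Ps becomes xd = 787 − 6(Ps − 27) = 949 - 6Ps. Setting this equal to supply: 949 - 6Ps = -136 + 2.4Ps, so Ps = 775/6.
Buyers pay Pb = 775/6 − 27 = 613/6; x' = -136 + 2.4·(775/6) = 174.
ΔCS = ½(894/7 + 174)(4615/42 − 613/6) = 57024/49; ΔPS = ½(894/7 + 174)(775/6 − 4615/42) = 142560/49.
Government spending = 27 × 174 = 4698.
Net change = 57024/49 + 142560/49 − 4698 = -4374/7. The loss equals the DWL triangle ½·27·324/7.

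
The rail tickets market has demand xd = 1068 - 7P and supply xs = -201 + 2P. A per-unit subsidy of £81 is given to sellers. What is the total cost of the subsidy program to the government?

Government cost = £16767

Pre-subsidy: 1068 - 7P = -201 + 2P gives P* = 141, x* = 81.
With the subsidy, sellers receive Ps = Pb + 81 for each unit, where Pb is the price buyers pay.
Supply in terms of Pb becomes xs = -201 + 2(Pb + 81) = -39 + 2Pb. Setting this equal to demand: 1068 - 7Pb = -39 + 2Pb, so Pb = 123.
Sellers receive Ps = 123 + 81 = 204; x' = 1068 − 7·123 = 207.
Government outlay = subsidy × quantity = 81 × 207 = 16767.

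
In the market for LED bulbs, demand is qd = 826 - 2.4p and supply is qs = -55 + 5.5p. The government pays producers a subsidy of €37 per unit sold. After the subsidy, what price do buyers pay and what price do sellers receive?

Buyers pay 6775/79; sellers receive 9698/79

Pre-subsidy: 826 - 2.4p = -55 + 5.5p gives p* = 8810/79, q* = 44110/79.
With the subsidy, sellers receive ps = pb + 37 for each unit, where pb is the price buyers pay.
Supply in terms of pb becomes qs = -55 + 5.5(pb + 37) = 148.5 + 5.5pb. Setting this equal to demand: 826 - 2.4pb = 148.5 + 5.5pb, so pb = 6775/79.
Sellers receive ps = 6775/79 + 37 = 9698/79; q' = 826 − 2.4·(6775/79) = 48994/79.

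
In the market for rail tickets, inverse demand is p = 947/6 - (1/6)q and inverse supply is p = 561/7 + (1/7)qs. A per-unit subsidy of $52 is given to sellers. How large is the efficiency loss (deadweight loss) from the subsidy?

Pre-subsidy: 947/6 - (1/6)q = 561/7 + (1/7)q gives q* = 251 and p* = 116.
With the subsidy, sellers receive ps = pb + 52 for each unit, where pb is the price buyers pay.
On the curves, pb = 947/6 - (1/6)q and ps = 561/7 + (1/7)q; the wedge ps − pb = 52 gives 561/7 + (1/7)q − (947/6 - (1/6)q) = 52, so q' = 419.
Then pb = 947/6 − (1/6)·419 = 88 and ps = 561/7 + (1/7)·419 = 140.
The subsidy expands output by 419 − 251 = 168 past the efficient level; on those units the gap between marginal cost and willingness to pay runs from 0 up to 52.
DWL = ½ × 52 × 168 = 4368.

Deadweight loss = $4368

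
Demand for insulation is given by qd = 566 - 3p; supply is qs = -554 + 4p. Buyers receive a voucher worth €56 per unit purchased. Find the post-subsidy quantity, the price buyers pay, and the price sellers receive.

q' = 182; buyers pay €128; sellers receive €184

Pre-subsidy: 566 - 3p = -554 + 4p gives p* = 160, q* = 86.
With the rebate, buyers effectively pay pb = ps − 56, where ps is the price sellers receive.
Demand in terms of ps becomes qd = 566 − 3(ps − 56) = 734 - 3ps. Setting this equal to supply: 734 - 3ps = -554 + 4ps, so ps = 184.
Buyers pay pb = 184 − 56 = 128; q' = -554 + 4·184 = 182.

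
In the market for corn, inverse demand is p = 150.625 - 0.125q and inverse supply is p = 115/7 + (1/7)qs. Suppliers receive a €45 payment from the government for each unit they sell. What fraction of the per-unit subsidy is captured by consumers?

Consumer share = 7/15

Pre-subsidy: 150.625 - 0.125q = 115/7 + (1/7)q gives q* = 501 and p* = 88.
With the subsidy, sellers receive ps = pb + 45 for each unit, where pb is the price buyers pay.
On the curves, pb = 150.625 - 0.125q and ps = 115/7 + (1/7)q; the wedge ps − pb = 45 gives 115/7 + (1/7)q − (150.625 - 0.125q) = 45, so q' = 669.
Then pb = 150.625 − 0.125·669 = 67 and ps = 115/7 + (1/7)·669 = 112.
Buyers' price falls by p* − pb = 88 − 67 = 21; sellers' price rises by ps − p* = 112 − 88 = 24.
So consumers capture 21/45 = 7/15 of each unit of subsidy.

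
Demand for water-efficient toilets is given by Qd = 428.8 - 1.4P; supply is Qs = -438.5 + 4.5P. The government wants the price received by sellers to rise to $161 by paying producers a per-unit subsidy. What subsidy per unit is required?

Required subsidy s = $59 per unit

At a seller price of 161, quantity supplied is -438.5 + 4.5·161 = 286.
Buyers absorb 286 only when they pay Pb with 428.8 − 1.4·Pb = 286, i.e. Pb = 102.
s = Ps − Pb = 161 − 102 = 59.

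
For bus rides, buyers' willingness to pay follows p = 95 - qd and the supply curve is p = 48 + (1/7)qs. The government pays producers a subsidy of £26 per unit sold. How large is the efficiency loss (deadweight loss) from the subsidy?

Deadweight loss = £295.75

Pre-subsidy: 95 - q = 48 + (1/7)q gives q* = 41.125 and p* = 53.875.
With the subsidy, sellers receive ps = pb + 26 for each unit, where pb is the price buyers pay.
On the curves, pb = 95 - q and ps = 48 + (1/7)q; the wedge ps − pb = 26 gives 48 + (1/7)q − (95 - q) = 26, so q' = 63.875.
Then pb = 95 − 1·63.875 = 31.125 and ps = 48 + (1/7)·63.875 = 57.125.
The subsidy expands output by 63.875 − 41.125 = 22.75 past the efficient level; on those units the gap between marginal cost and willingness to pay runs from 0 up to 26.
DWL = ½ × 26 × 22.75 = 295.75.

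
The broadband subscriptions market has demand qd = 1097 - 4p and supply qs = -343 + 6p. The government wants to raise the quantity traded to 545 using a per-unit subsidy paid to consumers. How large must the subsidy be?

Required subsidy s = 10 per unit

At q = 545, invert demand for the buyer price: pb = (1097 − 545)/4 = 138; invert supply for the seller price: ps = (545 − (-343))/6 = 148.
The subsidy must fill the gap: s = ps − pb = 148 − 138 = 10.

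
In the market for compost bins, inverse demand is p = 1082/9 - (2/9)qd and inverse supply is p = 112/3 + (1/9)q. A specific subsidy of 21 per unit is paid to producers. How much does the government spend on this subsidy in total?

Pre-subsidy: 1082/9 - (2/9)q = 112/3 + (1/9)q gives q* = 746/3 and p* = 1754/27.
With the subsidy, sellers receive ps = pb + 21 for each unit, where pb is the price buyers pay.
On the curves, pb = 1082/9 - (2/9)q and ps = 112/3 + (1/9)q; the wedge ps − pb = 21 gives 112/3 + (1/9)q − (1082/9 - (2/9)q) = 21, so q' = 935/3.
Then pb = 1082/9 − (2/9)·(935/3) = 1376/27 and ps = 112/3 + (1/9)·(935/3) = 1943/27.
Government outlay = subsidy × quantity = 21 × 935/3 = 6545.

Government cost = 6545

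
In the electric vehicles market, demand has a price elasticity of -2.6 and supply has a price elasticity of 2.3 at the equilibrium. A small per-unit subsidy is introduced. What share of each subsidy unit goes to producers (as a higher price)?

Producer share = 26/49

For a small subsidy around the equilibrium, the benefit split depends on the relative slopes, which at a point are proportional to the elasticities.
Buyer share = εs/(εs + |εd|) = 2.3/(2.3 + 2.6) = 23/49; seller share = |εd|/(εs + |εd|) = 26/49.
So producers capture 26/49 of the subsidy.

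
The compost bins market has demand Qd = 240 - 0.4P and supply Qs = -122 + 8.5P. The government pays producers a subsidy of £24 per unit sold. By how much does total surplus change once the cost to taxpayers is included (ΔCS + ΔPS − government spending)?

Pre-subsidy: 240 - 0.4P = -122 + 8.5P gives P* = 3620/89, Q* = 19912/89.
With the subsidy, sellers receive Ps = Pb + 24 for each unit, where Pb is the price buyers pay.
Supply in terms of Pb becomes Qs = -122 + 8.5(Pb + 24) = 82 + 8.5Pb. Setting this equal to demand: 240 - 0.4Pb = 82 + 8.5Pb, so Pb = 1580/89.
Sellers receive Ps = 1580/89 + 24 = 3716/89; Q' = 240 − 0.4·(1580/89) = 20728/89.
ΔCS = ½(19912/89 + 20728/89)(3620/89 − 1580/89) = 41452800/7921; ΔPS = ½(19912/89 + 20728/89)(3716/89 − 3620/89) = 1950720/7921.
Government spending = 24 × 20728/89 = 497472/89.
Net change = 41452800/7921 + 1950720/7921 − 497472/89 = -9792/89. The loss equals the DWL triangle ½·24·816/89.

Net change in total surplus = -9792/89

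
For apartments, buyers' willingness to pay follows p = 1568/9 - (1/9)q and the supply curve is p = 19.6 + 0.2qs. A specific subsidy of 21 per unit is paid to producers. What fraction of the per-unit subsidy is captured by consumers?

Consumer share = 5/14

Pre-subsidy: 1568/9 - (1/9)q = 19.6 + 0.2q gives q* = 497 and p* = 119.
With the subsidy, sellers receive ps = pb + 21 for each unit, where pb is the price buyers pay.
On the curves, pb = 1568/9 - (1/9)q and ps = 19.6 + 0.2q; the wedge ps − pb = 21 gives 19.6 + 0.2q − (1568/9 - (1/9)q) = 21, so q' = 564.5.
Then pb = 1568/9 − (1/9)·564.5 = 111.5 and ps = 19.6 + 0.2·564.5 = 132.5.
Buyers' price falls by p* − pb = 119 − 111.5 = 7.5; sellers' price rises by ps − p* = 132.5 − 119 = 13.5.
So consumers capture 7.5/21 = 5/14 of each unit of subsidy.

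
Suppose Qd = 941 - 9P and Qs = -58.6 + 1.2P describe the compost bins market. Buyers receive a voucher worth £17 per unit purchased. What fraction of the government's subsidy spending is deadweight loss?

Pre-subsidy: 941 - 9P = -58.6 + 1.2P gives P* = 98, Q* = 59.
With the rebate, buyers effectively pay Pb = Ps − 17, where Ps is the price sellers receive.
Demand in terms of Ps becomes Qd = 941 − 9(Ps − 17) = 1094 - 9Ps. Setting this equal to supply: 1094 - 9Ps = -58.6 + 1.2Ps, so Ps = 113.
Buyers pay Pb = 113 − 17 = 96; Q' = -58.6 + 1.2·113 = 77.
ΔCS = ½(59 + 77)(98 − 96) = 136; ΔPS = ½(59 + 77)(113 − 98) = 1020.
Government spending = 17 × 77 = 1309.
DWL = ½ × 17 × (77 − 59) = 153; fraction = 153 / 1309 = 9/77.

DWL / government spending = 9/77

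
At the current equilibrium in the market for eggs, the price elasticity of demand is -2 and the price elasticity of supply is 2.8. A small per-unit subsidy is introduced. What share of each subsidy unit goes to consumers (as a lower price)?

For a small subsidy around the equilibrium, the benefit split depends on the relative slopes, which at a point are proportional to the elasticities.
Buyer share = εs/(εs + |εd|) = 2.8/(2.8 + 2) = 7/12; seller share = |εd|/(εs + |εd|) = 5/12.

Consumer share = 7/12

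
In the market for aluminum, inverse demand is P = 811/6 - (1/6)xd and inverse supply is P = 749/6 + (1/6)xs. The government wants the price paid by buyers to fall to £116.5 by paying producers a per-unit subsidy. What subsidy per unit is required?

Required subsidy s = £27 per unit

At a buyer price of 116.5, quantity demanded is 811 − 6·116.5 = 112.
Sellers supply 112 only when they receive Ps = 749/6 + (1/6)·112 = 143.5.
s = Ps − Pb = 143.5 − 116.5 = 27.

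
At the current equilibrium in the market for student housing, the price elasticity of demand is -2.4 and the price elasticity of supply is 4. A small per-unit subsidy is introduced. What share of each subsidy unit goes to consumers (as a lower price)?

For a small subsidy around the equilibrium, the benefit split depends on the relative slopes, which at a point are proportional to the elasticities.
Buyer share = εs/(εs + |εd|) = 4/(4 + 2.4) = 0.625; seller share = |εd|/(εs + |εd|) = 0.375.

Consumer share = 0.625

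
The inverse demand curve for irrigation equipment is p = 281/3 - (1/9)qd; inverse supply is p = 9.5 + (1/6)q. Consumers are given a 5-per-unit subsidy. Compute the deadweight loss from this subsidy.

Deadweight loss = 45

Pre-subsidy: 281/3 - (1/9)q = 9.5 + (1/6)q gives q* = 303 and p* = 60.
With the rebate, buyers effectively pay pb = ps − 5, where ps is the price sellers receive.
On the curves, pb = 281/3 - (1/9)q and ps = 9.5 + (1/6)q; the wedge ps − pb = 5 gives 9.5 + (1/6)q − (281/3 - (1/9)q) = 5, so q' = 321.
Then pb = 281/3 − (1/9)·321 = 58 and ps = 9.5 + (1/6)·321 = 63.
The subsidy expands output by 321 − 303 = 18 past the efficient level; on those units the gap between marginal cost and willingness to pay runs from 0 up to 5.
DWL = ½ × 5 × 18 = 45.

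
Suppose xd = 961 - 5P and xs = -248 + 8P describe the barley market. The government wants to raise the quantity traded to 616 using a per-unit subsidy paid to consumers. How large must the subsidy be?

At x = 616, invert demand for the buyer price: Pb = (961 − 616)/5 = 69; invert supply for the seller price: Ps = (616 − (-248))/8 = 108.
The subsidy must fill the gap: s = Ps − Pb = 108 − 69 = 39.

Required subsidy s = 39 per unit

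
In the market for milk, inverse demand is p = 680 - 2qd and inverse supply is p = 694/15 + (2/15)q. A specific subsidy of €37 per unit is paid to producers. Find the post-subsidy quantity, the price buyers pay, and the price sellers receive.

q' = 314.40625; buyers pay €51.1875; sellers receive €88.1875

Pre-subsidy: 680 - 2q = 694/15 + (2/15)q gives q* = 297.0625 and p* = 85.875.
With the subsidy, sellers receive ps = pb + 37 for each unit, where pb is the price buyers pay.
On the curves, pb = 680 - 2q and ps = 694/15 + (2/15)q; the wedge ps − pb = 37 gives 694/15 + (2/15)q − (680 - 2q) = 37, so q' = 314.40625.
Then pb = 680 − 2·314.40625 = 51.1875 and ps = 694/15 + (2/15)·314.40625 = 88.1875.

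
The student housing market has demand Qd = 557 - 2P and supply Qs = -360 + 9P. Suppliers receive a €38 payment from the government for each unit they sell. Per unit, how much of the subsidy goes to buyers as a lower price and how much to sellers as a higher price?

Buyers gain 342/11 per unit; sellers gain 76/11 per unit

Pre-subsidy: 557 - 2P = -360 + 9P gives P* = 917/11, Q* = 4293/11.
With the subsidy, sellers receive Ps = Pb + 38 for each unit, where Pb is the price buyers pay.
Supply in terms of Pb becomes Qs = -360 + 9(Pb + 38) = -18 + 9Pb. Setting this equal to demand: 557 - 2Pb = -18 + 9Pb, so Pb = 575/11.
Sellers receive Ps = 575/11 + 38 = 993/11; Q' = 557 − 2·(575/11) = 4977/11.
Buyers' price falls by P* − Pb = 917/11 − 575/11 = 342/11; sellers' price rises by Ps − P* = 993/11 − 917/11 = 76/11.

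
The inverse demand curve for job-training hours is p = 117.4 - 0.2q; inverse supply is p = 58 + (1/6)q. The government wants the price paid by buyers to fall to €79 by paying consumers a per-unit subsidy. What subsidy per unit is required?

At a buyer price of 79, quantity demanded is 587 − 5·79 = 192.
Sellers supply 192 only when they receive ps = 58 + (1/6)·192 = 90.
s = ps − pb = 90 − 79 = 11.

Required subsidy s = €11 per unit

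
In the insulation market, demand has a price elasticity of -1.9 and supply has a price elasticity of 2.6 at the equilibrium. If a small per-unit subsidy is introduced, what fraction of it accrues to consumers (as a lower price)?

Consumer share = 26/45

For a small subsidy around the equilibrium, the benefit split depends on the relative slopes, which at a point are proportional to the elasticities.
Buyer share = εs/(εs + |εd|) = 2.6/(2.6 + 1.9) = 26/45; seller share = |εd|/(εs + |εd|) = 19/45.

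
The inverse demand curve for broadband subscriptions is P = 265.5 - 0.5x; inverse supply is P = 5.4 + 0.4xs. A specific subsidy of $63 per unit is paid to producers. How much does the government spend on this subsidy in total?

Pre-subsidy: 265.5 - 0.5x = 5.4 + 0.4x gives x* = 289 and P* = 121.
With the subsidy, sellers receive Ps = Pb + 63 for each unit, where Pb is the price buyers pay.
On the curves, Pb = 265.5 - 0.5x and Ps = 5.4 + 0.4x; the wedge Ps − Pb = 63 gives 5.4 + 0.4x − (265.5 - 0.5x) = 63, so x' = 359.
Then Pb = 265.5 − 0.5·359 = 86 and Ps = 5.4 + 0.4·359 = 149.
Government outlay = subsidy × quantity = 63 × 359 = 22617.

Government cost = $22617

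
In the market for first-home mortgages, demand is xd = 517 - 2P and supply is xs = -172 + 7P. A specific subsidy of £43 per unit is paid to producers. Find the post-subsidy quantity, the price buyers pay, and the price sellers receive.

x' = 3877/9; buyers pay 388/9; sellers receive 775/9

Pre-subsidy: 517 - 2P = -172 + 7P gives P* = 689/9, x* = 3275/9.
With the subsidy, sellers receive Ps = Pb + 43 for each unit, where Pb is the price buyers pay.
Supply in terms of Pb becomes xs = -172 + 7(Pb + 43) = 129 + 7Pb. Setting this equal to demand: 517 - 2Pb = 129 + 7Pb, so Pb = 388/9.
Sellers receive Ps = 388/9 + 43 = 775/9; x' = 517 − 2·(388/9) = 3877/9.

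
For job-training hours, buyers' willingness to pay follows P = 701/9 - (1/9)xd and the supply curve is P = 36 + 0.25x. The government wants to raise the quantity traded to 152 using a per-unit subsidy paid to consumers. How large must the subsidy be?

Required subsidy s = 13 per unit

At x = 152, from the demand curve buyers pay Pb = 701/9 − (1/9)·152 = 61; from the supply curve sellers need Ps = 36 + 0.25·152 = 74.
The subsidy must fill the gap: s = Ps − Pb = 74 − 61 = 13.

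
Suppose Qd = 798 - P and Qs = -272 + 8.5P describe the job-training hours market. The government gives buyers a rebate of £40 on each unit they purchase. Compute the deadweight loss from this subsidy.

Deadweight loss = 13600/19

Pre-subsidy: 798 - P = -272 + 8.5P gives P* = 2140/19, Q* = 13022/19.
With the rebate, buyers effectively pay Pb = Ps − 40, where Ps is the price sellers receive.
Demand in terms of Ps becomes Qd = 798 − 1(Ps − 40) = 838 - Ps. Setting this equal to supply: 838 - Ps = -272 + 8.5Ps, so Ps = 2220/19.
Buyers pay Pb = 2220/19 − 40 = 1460/19; Q' = -272 + 8.5·(2220/19) = 13702/19.
The subsidy expands output by 13702/19 − 13022/19 = 680/19 past the efficient level; on those units the gap between marginal cost and willingness to pay runs from 0 up to 40.
DWL = ½ × 40 × 680/19 = 13600/19.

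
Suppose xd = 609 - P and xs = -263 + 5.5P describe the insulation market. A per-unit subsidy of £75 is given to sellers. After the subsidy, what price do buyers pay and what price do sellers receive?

Pre-subsidy: 609 - P = -263 + 5.5P gives P* = 1744/13, x* = 6173/13.
With the subsidy, sellers receive Ps = Pb + 75 for each unit, where Pb is the price buyers pay.
Supply in terms of Pb becomes xs = -263 + 5.5(Pb + 75) = 149.5 + 5.5Pb. Setting this equal to demand: 609 - Pb = 149.5 + 5.5Pb, so Pb = 919/13.
Sellers receive Ps = 919/13 + 75 = 1894/13; x' = 609 − 1·(919/13) = 6998/13.

Buyers pay 919/13; sellers receive 1894/13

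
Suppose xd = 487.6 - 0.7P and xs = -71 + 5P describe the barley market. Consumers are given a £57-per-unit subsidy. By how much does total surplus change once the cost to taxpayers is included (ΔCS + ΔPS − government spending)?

Net change in total surplus = -£997.5

Pre-subsidy: 487.6 - 0.7P = -71 + 5P gives P* = 98, x* = 419.
With the rebate, buyers effectively pay Pb = Ps − 57, where Ps is the price sellers receive.
Demand in terms of Ps becomes xd = 487.6 − 0.7(Ps − 57) = 527.5 - 0.7Ps. Setting this equal to supply: 527.5 - 0.7Ps = -71 + 5Ps, so Ps = 105.
Buyers pay Pb = 105 − 57 = 48; x' = -71 + 5·105 = 454.
ΔCS = ½(419 + 454)(98 − 48) = 21825; ΔPS = ½(419 + 454)(105 − 98) = 3055.5.
Government spending = 57 × 454 = 25878.
Net change = 21825 + 3055.5 − 25878 = -997.5. The loss equals the DWL triangle ½·57·35.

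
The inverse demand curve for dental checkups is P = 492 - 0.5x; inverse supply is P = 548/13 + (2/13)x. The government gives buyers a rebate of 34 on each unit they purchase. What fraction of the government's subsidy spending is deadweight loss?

DWL / government spending = 13/370

Pre-subsidy: 492 - 0.5x = 548/13 + (2/13)x gives x* = 688 and P* = 148.
With the rebate, buyers effectively pay Pb = Ps − 34, where Ps is the price sellers receive.
On the curves, Pb = 492 - 0.5x and Ps = 548/13 + (2/13)x; the wedge Ps − Pb = 34 gives 548/13 + (2/13)x − (492 - 0.5x) = 34, so x' = 740.
Then Pb = 492 − 0.5·740 = 122 and Ps = 548/13 + (2/13)·740 = 156.
ΔCS = ½(688 + 740)(148 − 122) = 18564; ΔPS = ½(688 + 740)(156 − 148) = 5712.
Government spending = 34 × 740 = 25160.
DWL = ½ × 34 × (740 − 688) = 884; fraction = 884 / 25160 = 13/370.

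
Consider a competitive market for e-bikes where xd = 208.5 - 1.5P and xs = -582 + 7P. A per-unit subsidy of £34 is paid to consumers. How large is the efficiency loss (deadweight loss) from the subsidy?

Deadweight loss = £714

Pre-subsidy: 208.5 - 1.5P = -582 + 7P gives P* = 93, x* = 69.
With the rebate, buyers effectively pay Pb = Ps − 34, where Ps is the price sellers receive.
Demand in terms of Ps becomes xd = 208.5 − 1.5(Ps − 34) = 259.5 - 1.5Ps. Setting this equal to supply: 259.5 - 1.5Ps = -582 + 7Ps, so Ps = 99.
Buyers pay Pb = 99 − 34 = 65; x' = -582 + 7·99 = 111.
The subsidy expands output by 111 − 69 = 42 past the efficient level; on those units the gap between marginal cost and willingness to pay runs from 0 up to 34.
DWL = ½ × 34 × 42 = 714.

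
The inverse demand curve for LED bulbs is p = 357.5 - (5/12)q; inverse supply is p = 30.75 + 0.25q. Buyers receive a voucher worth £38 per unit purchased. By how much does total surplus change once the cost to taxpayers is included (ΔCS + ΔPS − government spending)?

Net change in total surplus = -£1083

Pre-subsidy: 357.5 - (5/12)q = 30.75 + 0.25q gives q* = 490.125 and p* = 153.28125.
With the rebate, buyers effectively pay pb = ps − 38, where ps is the price sellers receive.
On the curves, pb = 357.5 - (5/12)q and ps = 30.75 + 0.25q; the wedge ps − pb = 38 gives 30.75 + 0.25q − (357.5 - (5/12)q) = 38, so q' = 547.125.
Then pb = 357.5 − (5/12)·547.125 = 129.53125 and ps = 30.75 + 0.25·547.125 = 167.53125.
ΔCS = ½(490.125 + 547.125)(153.28125 − 129.53125) = 12317.34375; ΔPS = ½(490.125 + 547.125)(167.53125 − 153.28125) = 7390.40625.
Government spending = 38 × 547.125 = 20790.75.
Net change = 12317.34375 + 7390.40625 − 20790.75 = -1083. The loss equals the DWL triangle ½·38·57.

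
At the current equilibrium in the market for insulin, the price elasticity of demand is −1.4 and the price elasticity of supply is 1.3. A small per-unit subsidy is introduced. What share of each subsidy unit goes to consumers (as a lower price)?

Consumer share = 13/27

For a small subsidy around the equilibrium, the benefit split depends on the relative slopes, which at a point are proportional to the elasticities.
Buyer share = εs/(εs + |εd|) = 1.3/(1.3 + 1.4) = 13/27; seller share = |εd|/(εs + |εd|) = 14/27.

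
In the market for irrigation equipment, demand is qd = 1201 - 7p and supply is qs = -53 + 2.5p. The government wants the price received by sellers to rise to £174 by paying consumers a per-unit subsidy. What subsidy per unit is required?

At a seller price of 174, quantity supplied is -53 + 2.5·174 = 382.
Buyers absorb 382 only when they pay pb with 1201 − 7·pb = 382, i.e. pb = 117.
s = ps − pb = 174 − 117 = 57.

Required subsidy s = £57 per unit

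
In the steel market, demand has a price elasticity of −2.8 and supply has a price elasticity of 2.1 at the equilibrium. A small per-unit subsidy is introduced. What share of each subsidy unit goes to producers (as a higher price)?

Producer share = 4/7

For a small subsidy around the equilibrium, the benefit split depends on the relative slopes, which at a point are proportional to the elasticities.
Buyer share = εs/(εs + |εd|) = 2.1/(2.1 + 2.8) = 3/7; seller share = |εd|/(εs + |εd|) = 4/7.
So producers capture 4/7 of the subsidy.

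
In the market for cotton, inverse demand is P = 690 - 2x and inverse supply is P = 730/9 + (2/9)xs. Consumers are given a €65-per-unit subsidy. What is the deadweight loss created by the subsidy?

Pre-subsidy: 690 - 2x = 730/9 + (2/9)x gives x* = 274 and P* = 142.
With the rebate, buyers effectively pay Pb = Ps − 65, where Ps is the price sellers receive.
On the curves, Pb = 690 - 2x and Ps = 730/9 + (2/9)x; the wedge Ps − Pb = 65 gives 730/9 + (2/9)x − (690 - 2x) = 65, so x' = 303.25.
Then Pb = 690 − 2·303.25 = 83.5 and Ps = 730/9 + (2/9)·303.25 = 148.5.
The subsidy expands output by 303.25 − 274 = 29.25 past the efficient level; on those units the gap between marginal cost and willingness to pay runs from 0 up to 65.
DWL = ½ × 65 × 29.25 = 950.625.

Deadweight loss = €950.625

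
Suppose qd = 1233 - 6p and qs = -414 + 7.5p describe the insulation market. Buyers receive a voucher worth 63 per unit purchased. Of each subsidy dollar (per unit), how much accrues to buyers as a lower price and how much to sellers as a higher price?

Pre-subsidy: 1233 - 6p = -414 + 7.5p gives p* = 122, q* = 501.
With the rebate, buyers effectively pay pb = ps − 63, where ps is the price sellers receive.
Demand in terms of ps becomes qd = 1233 − 6(ps − 63) = 1611 - 6ps. Setting this equal to supply: 1611 - 6ps = -414 + 7.5ps, so ps = 150.
Buyers pay pb = 150 − 63 = 87; q' = -414 + 7.5·150 = 711.
Buyers' price falls by p* − pb = 122 − 87 = 35; sellers' price rises by ps − p* = 150 − 122 = 28.

Buyers gain 35 per unit; sellers gain 28 per unit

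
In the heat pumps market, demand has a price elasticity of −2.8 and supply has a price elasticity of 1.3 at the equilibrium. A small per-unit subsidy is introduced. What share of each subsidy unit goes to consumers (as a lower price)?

Consumer share = 13/41

For a small subsidy around the equilibrium, the benefit split depends on the relative slopes, which at a point are proportional to the elasticities.
Buyer share = εs/(εs + |εd|) = 1.3/(1.3 + 2.8) = 13/41; seller share = |εd|/(εs + |εd|) = 28/41.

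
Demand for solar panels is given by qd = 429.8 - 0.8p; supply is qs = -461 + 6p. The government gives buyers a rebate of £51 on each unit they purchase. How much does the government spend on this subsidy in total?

Pre-subsidy: 429.8 - 0.8p = -461 + 6p gives p* = 131, q* = 325.
With the rebate, buyers effectively pay pb = ps − 51, where ps is the price sellers receive.
Demand in terms of ps becomes qd = 429.8 − 0.8(ps − 51) = 470.6 - 0.8ps. Setting this equal to supply: 470.6 - 0.8ps = -461 + 6ps, so ps = 137.
Buyers pay pb = 137 − 51 = 86; q' = -461 + 6·137 = 361.
Government outlay = subsidy × quantity = 51 × 361 = 18411.

Government cost = £18411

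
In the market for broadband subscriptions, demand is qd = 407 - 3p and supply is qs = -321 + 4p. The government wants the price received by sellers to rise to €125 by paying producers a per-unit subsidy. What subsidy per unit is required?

At a seller price of 125, quantity supplied is -321 + 4·125 = 179.
Buyers absorb 179 only when they pay pb with 407 − 3·pb = 179, i.e. pb = 76.
s = ps − pb = 125 − 76 = 49.

Required subsidy s = €49 per unit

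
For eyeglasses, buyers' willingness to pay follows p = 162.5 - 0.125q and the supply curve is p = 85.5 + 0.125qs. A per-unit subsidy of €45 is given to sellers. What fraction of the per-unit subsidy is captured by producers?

Producer share = 0.5

Pre-subsidy: 162.5 - 0.125q = 85.5 + 0.125q gives q* = 308 and p* = 124.
With the subsidy, sellers receive ps = pb + 45 for each unit, where pb is the price buyers pay.
On the curves, pb = 162.5 - 0.125q and ps = 85.5 + 0.125q; the wedge ps − pb = 45 gives 85.5 + 0.125q − (162.5 - 0.125q) = 45, so q' = 488.
Then pb = 162.5 − 0.125·488 = 101.5 and ps = 85.5 + 0.125·488 = 146.5.
Buyers' price falls by p* − pb = 124 − 101.5 = 22.5; sellers' price rises by ps − p* = 146.5 − 124 = 22.5.
So producers capture 22.5/45 = 0.5 of each unit of subsidy.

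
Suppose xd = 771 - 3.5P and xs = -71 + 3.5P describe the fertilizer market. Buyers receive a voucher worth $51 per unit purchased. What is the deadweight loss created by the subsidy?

Deadweight loss = $2275.875

Pre-subsidy: 771 - 3.5P = -71 + 3.5P gives P* = 842/7, x* = 350.
With the rebate, buyers effectively pay Pb = Ps − 51, where Ps is the price sellers receive.
Demand in terms of Ps becomes xd = 771 − 3.5(Ps − 51) = 949.5 - 3.5Ps. Setting this equal to supply: 949.5 - 3.5Ps = -71 + 3.5Ps, so Ps = 2041/14.
Buyers pay Pb = 2041/14 − 51 = 1327/14; x' = -71 + 3.5·(2041/14) = 439.25.
The subsidy expands output by 439.25 − 350 = 89.25 past the efficient level; on those units the gap between marginal cost and willingness to pay runs from 0 up to 51.
DWL = ½ × 51 × 89.25 = 2275.875.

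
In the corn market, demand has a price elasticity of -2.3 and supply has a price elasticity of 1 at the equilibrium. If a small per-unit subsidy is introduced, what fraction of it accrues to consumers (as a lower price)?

For a small subsidy around the equilibrium, the benefit split depends on the relative slopes, which at a point are proportional to the elasticities.
Buyer share = εs/(εs + |εd|) = 1/(1 + 2.3) = 10/33; seller share = |εd|/(εs + |εd|) = 23/33.

Consumer share = 10/33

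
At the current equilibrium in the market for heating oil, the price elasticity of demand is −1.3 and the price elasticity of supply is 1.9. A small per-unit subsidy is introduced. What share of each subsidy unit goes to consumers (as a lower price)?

Consumer share = 0.59375

For a small subsidy around the equilibrium, the benefit split depends on the relative slopes, which at a point are proportional to the elasticities.
Buyer share = εs/(εs + |εd|) = 1.9/(1.9 + 1.3) = 0.59375; seller share = |εd|/(εs + |εd|) = 0.40625.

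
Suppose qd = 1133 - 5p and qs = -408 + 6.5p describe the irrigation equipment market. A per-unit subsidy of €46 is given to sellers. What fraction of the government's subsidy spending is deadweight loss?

DWL / government spending = 65/593

Pre-subsidy: 1133 - 5p = -408 + 6.5p gives p* = 134, q* = 463.
With the subsidy, sellers receive ps = pb + 46 for each unit, where pb is the price buyers pay.
Supply in terms of pb becomes qs = -408 + 6.5(pb + 46) = -109 + 6.5pb. Setting this equal to demand: 1133 - 5pb = -109 + 6.5pb, so pb = 108.
Sellers receive ps = 108 + 46 = 154; q' = 1133 − 5·108 = 593.
ΔCS = ½(463 + 593)(134 − 108) = 13728; ΔPS = ½(463 + 593)(154 − 134) = 10560.
Government spending = 46 × 593 = 27278.
DWL = ½ × 46 × (593 − 463) = 2990; fraction = 2990 / 27278 = 65/593.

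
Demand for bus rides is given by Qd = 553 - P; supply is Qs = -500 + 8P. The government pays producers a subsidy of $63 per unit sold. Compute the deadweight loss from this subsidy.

Pre-subsidy: 553 - P = -500 + 8P gives P* = 117, Q* = 436.
With the subsidy, sellers receive Ps = Pb + 63 for each unit, where Pb is the price buyers pay.
Supply in terms of Pb becomes Qs = -500 + 8(Pb + 63) = 4 + 8Pb. Setting this equal to demand: 553 - Pb = 4 + 8Pb, so Pb = 61.
Sellers receive Ps = 61 + 63 = 124; Q' = 553 − 1·61 = 492.
The subsidy expands output by 492 − 436 = 56 past the efficient level; on those units the gap between marginal cost and willingness to pay runs from 0 up to 63.
DWL = ½ × 63 × 56 = 1764.

Deadweight loss = $1764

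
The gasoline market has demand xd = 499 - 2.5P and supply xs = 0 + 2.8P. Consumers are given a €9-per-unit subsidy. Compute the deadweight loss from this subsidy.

Pre-subsidy: 499 - 2.5P = 0 + 2.8P gives P* = 4990/53, x* = 13972/53.
With the rebate, buyers effectively pay Pb = Ps − 9, where Ps is the price sellers receive.
Demand in terms of Ps becomes xd = 499 − 2.5(Ps − 9) = 521.5 - 2.5Ps. Setting this equal to supply: 521.5 - 2.5Ps = 0 + 2.8Ps, so Ps = 5215/53.
Buyers pay Pb = 5215/53 − 9 = 4738/53; x' = 0 + 2.8·(5215/53) = 14602/53.
The subsidy expands output by 14602/53 − 13972/53 = 630/53 past the efficient level; on those units the gap between marginal cost and willingness to pay runs from 0 up to 9.
DWL = ½ × 9 × 630/53 = 2835/53.

Deadweight loss = 2835/53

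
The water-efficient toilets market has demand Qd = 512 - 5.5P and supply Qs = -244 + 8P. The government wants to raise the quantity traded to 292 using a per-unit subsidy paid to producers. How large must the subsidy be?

At Q = 292, invert demand for the buyer price: Pb = (512 − 292)/5.5 = 40; invert supply for the seller price: Ps = (292 − (-244))/8 = 67.
The subsidy must fill the gap: s = Ps − Pb = 67 − 40 = 27.

Required subsidy s = 27 per unit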